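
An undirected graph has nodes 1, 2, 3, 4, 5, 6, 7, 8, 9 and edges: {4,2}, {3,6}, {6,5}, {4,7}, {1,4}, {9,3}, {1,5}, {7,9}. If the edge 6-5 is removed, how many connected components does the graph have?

6 and 5 are still connected via 6-3-9-7-4-1-5, so the component count stays at 2.

2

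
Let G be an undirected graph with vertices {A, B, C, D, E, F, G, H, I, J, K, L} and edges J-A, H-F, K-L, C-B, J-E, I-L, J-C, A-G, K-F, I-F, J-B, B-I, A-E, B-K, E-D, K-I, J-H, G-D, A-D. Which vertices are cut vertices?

J

Removing J increases the component count from 1 to 2, so J is a cut vertex.
By contrast removing C leaves 1 component; it is not a cut vertex. No other vertex is a cut vertex either.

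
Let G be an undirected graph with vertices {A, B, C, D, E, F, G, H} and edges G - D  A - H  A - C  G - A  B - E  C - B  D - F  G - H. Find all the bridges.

A-C, B-C, B-E, D-F, D-G

The edges on the cycle G-A-H-G are not bridges since each lies on that cycle.
But removing D - F disconnects D from F; removing G - D disconnects G from D; removing C - B disconnects C from B; removing A - C disconnects A from C — these are bridges.
In total 5 edges are bridges.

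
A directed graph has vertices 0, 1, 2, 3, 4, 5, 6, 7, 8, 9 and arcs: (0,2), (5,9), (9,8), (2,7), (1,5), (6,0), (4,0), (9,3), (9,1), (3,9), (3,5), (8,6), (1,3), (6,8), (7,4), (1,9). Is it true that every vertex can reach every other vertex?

There is no directed path from 7 to 9, so the graph is not strongly connected.

No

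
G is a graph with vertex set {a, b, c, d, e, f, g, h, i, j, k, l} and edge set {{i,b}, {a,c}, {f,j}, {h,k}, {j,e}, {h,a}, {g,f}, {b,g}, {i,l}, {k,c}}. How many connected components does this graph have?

d is isolated — a component by itself.
Starting from a we can reach a, c, h, k. That is one component of size 4.
Starting from b we can reach b, e, f, g, i, j, l. That is one component of size 7.
Total: 3 components.

3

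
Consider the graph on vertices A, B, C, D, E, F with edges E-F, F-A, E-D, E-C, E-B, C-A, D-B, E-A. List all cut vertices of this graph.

E

Removing E increases the component count from 1 to 2, so E is a cut vertex.
By contrast removing F leaves 1 component; it is not a cut vertex. No other vertex is a cut vertex either.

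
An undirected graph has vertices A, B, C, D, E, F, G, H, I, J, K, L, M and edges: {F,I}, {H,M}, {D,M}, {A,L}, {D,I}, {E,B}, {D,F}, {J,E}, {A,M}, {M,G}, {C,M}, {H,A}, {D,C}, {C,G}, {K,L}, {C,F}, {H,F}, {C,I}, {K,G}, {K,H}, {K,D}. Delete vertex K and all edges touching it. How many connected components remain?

With K gone, the remaining components are: {B, E, J}; {A, C, D, F, G, H, I, L, M}.
That is 2 components.

2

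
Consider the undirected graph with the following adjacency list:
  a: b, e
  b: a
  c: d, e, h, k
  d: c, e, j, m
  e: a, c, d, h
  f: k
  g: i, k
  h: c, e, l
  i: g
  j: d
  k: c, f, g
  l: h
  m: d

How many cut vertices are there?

Removing a increases the component count from 1 to 2, so a is a cut vertex.
Removing c increases the component count from 1 to 2, so c is a cut vertex.
Removing d increases the component count from 1 to 3, so d is a cut vertex.
Likewise e, g, h, k are cut vertices.
By contrast removing b leaves 1 component; it is not a cut vertex. No other vertex is a cut vertex either.

7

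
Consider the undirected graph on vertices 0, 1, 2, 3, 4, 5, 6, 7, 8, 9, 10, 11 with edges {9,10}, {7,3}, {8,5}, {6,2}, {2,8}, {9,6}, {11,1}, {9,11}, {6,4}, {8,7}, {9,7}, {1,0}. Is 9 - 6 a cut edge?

No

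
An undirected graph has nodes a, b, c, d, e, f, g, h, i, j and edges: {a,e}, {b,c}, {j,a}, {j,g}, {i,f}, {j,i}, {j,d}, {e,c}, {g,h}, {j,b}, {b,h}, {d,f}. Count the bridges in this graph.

0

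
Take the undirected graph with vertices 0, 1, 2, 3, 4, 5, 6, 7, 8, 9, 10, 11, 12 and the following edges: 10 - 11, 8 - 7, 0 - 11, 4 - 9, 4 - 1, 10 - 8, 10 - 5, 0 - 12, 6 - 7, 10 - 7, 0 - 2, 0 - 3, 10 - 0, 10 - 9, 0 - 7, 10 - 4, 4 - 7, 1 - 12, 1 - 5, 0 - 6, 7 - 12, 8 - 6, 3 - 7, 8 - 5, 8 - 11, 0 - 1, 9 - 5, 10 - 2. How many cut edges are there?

The edges on the cycle 10-4-1-5-9-10 are not bridges since each lies on that cycle.
Every edge lies on some cycle, so there are no bridges.

0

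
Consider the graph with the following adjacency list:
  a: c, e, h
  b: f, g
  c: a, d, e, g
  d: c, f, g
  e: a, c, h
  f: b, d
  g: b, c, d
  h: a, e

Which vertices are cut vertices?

c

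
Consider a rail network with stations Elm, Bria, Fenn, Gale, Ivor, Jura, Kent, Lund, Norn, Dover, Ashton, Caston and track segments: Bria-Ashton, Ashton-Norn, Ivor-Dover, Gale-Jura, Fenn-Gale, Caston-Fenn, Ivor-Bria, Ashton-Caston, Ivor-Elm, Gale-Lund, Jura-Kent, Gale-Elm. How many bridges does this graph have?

5

The edges on the cycle Ivor-Bria-Ashton-Caston-Fenn-Gale-Elm-Ivor are not bridges since each lies on that cycle.
But removing Norn-Ashton disconnects Norn from Ashton; removing Jura-Kent disconnects Jura from Kent; removing Ivor-Dover disconnects Ivor from Dover; removing Jura-Gale disconnects Jura from Gale — these are bridges.
In total 5 edges are bridges.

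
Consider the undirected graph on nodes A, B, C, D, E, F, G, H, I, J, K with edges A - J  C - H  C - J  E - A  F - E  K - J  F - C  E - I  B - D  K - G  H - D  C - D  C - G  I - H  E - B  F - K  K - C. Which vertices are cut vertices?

none

Removing G, for instance, still leaves 1 component. No single vertex removal increases the component count — the graph has no articulation points.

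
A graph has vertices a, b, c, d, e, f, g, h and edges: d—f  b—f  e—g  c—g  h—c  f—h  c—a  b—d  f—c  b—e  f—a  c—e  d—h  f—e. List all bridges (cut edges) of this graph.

The edges on the cycle f-h-c-a-f are not bridges since each lies on that cycle.
Every edge lies on some cycle, so there are no bridges.

none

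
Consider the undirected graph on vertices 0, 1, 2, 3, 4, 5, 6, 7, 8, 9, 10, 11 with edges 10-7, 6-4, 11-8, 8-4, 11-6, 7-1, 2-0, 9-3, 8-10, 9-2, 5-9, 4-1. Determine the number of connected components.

Starting from 0 we can reach 0, 2, 3, 5, 9. That is one component of size 5.
Starting from 1 we can reach 1, 4, 6, 7, 8, 10, 11. That is one component of size 7.
Total: 2 components.

2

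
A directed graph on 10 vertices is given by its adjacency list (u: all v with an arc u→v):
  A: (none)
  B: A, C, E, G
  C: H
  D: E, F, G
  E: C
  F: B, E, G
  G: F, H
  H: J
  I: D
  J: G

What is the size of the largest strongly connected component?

{B, C, E, F, G, H, J} are all mutually reachable — one SCC of size 7.
{A} is an SCC by itself.
{I} is an SCC by itself.
{D} is an SCC by itself.
The largest has 7 vertices.

7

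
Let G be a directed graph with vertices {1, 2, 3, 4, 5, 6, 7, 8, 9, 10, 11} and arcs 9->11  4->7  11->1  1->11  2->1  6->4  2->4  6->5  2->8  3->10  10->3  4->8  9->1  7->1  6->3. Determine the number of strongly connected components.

{3, 10} are all mutually reachable — one SCC of size 2.
{1, 11} are all mutually reachable — one SCC of size 2.
{8} is an SCC by itself.
{4} is an SCC by itself.
{6} is an SCC by itself.
(and 4 more singleton SCCs)
That gives 9 strongly connected components.

9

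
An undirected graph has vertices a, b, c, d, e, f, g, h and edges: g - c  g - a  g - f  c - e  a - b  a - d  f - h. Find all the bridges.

removing e - c disconnects e from c; removing f - g disconnects f from g; removing d - a disconnects d from a; removing a - g disconnects a from g — these are bridges.
In total 7 edges are bridges.

a-b, a-d, a-g, c-e, c-g, f-g, f-h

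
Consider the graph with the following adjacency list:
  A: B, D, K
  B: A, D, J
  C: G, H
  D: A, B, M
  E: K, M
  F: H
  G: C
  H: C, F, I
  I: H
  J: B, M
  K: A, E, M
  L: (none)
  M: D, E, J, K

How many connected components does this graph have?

L is isolated — a component by itself.
Starting from C we can reach C, F, G, H, I. That is one component of size 5.
Starting from A we can reach A, B, D, E, J, K, M. That is one component of size 7.
Total: 3 components.

3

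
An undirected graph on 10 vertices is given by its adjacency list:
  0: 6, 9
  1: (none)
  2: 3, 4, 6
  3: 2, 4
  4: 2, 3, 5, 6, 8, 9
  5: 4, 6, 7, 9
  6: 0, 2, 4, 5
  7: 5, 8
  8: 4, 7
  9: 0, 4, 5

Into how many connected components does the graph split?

2

1 is isolated — a component by itself.
Starting from 0 we can reach 0, 2, 3, 4, 5, 6, 7, 8, 9. That is one component of size 9.
Total: 2 components.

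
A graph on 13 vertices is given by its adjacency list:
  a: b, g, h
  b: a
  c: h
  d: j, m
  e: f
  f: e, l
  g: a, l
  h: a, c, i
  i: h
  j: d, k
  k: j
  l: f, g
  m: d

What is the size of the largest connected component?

9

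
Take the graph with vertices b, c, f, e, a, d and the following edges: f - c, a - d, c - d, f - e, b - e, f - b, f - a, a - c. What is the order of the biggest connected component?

Starting from a we can reach a, b, c, d, e, f. That is one component of size 6.
The largest has 6 vertices.

6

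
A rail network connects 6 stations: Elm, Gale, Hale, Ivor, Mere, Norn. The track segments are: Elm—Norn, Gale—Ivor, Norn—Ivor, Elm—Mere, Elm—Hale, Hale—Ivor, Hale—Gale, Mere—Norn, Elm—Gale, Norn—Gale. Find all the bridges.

The edges on the cycle Elm-Mere-Norn-Elm are not bridges since each lies on that cycle.
Every edge lies on some cycle, so there are no bridges.

none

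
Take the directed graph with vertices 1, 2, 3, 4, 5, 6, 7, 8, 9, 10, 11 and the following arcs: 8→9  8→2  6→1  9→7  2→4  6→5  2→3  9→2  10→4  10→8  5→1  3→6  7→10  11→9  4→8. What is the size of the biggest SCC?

6

{2, 4, 7, 8, 9, 10} are all mutually reachable — one SCC of size 6.
{6} is an SCC by itself.
{5} is an SCC by itself.
{1} is an SCC by itself.
{11} is an SCC by itself.
(and 1 more singleton SCC)
The largest has 6 vertices.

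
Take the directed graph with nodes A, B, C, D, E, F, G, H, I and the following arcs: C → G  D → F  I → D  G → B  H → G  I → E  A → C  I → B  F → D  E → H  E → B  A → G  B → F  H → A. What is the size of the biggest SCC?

{D, F} are all mutually reachable — one SCC of size 2.
{C} is an SCC by itself.
{I} is an SCC by itself.
{B} is an SCC by itself.
{G} is an SCC by itself.
(and 3 more singleton SCCs)
The largest has 2 vertices.

2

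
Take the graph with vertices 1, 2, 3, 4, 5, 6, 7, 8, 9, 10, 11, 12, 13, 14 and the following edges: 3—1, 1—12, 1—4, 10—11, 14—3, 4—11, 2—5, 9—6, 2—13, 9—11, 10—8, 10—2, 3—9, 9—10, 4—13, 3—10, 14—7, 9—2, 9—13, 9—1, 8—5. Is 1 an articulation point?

Yes

Deleting 1 raises the number of components from 1 to 2, so 1 is a cut vertex.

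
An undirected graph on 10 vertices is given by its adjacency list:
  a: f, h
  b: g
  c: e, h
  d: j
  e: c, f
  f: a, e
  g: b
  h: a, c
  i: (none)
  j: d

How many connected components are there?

i is isolated — a component by itself.
Starting from b we can reach b, g. That is one component of size 2.
Starting from d we can reach d, j. That is one component of size 2.
Starting from a we can reach a, c, e, f, h. That is one component of size 5.
Total: 4 components.

4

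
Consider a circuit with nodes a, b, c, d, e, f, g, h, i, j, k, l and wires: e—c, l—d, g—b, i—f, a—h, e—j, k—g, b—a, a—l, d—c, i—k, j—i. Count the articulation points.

Removing a increases the component count from 1 to 2, so a is a cut vertex.
Removing i increases the component count from 1 to 2, so i is a cut vertex.
By contrast removing g leaves 1 component; it is not a cut vertex. No other vertex is a cut vertex either.

2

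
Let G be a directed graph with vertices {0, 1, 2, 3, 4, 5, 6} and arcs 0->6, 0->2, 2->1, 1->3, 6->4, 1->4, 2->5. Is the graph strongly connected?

No

There is no directed path from 1 to 2, so the graph is not strongly connected.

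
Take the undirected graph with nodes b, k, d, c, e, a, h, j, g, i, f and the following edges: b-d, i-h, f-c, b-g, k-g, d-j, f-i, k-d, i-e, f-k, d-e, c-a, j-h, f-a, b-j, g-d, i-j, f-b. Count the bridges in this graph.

0

The edges on the cycle f-c-a-f are not bridges since each lies on that cycle.
Every edge lies on some cycle, so there are no bridges.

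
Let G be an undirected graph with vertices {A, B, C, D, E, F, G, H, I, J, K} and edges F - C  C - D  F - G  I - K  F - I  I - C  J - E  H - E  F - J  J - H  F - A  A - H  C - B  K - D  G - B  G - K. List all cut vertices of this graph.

Removing F increases the component count from 1 to 2, so F is a cut vertex.
By contrast removing J leaves 1 component; it is not a cut vertex. No other vertex is a cut vertex either.

F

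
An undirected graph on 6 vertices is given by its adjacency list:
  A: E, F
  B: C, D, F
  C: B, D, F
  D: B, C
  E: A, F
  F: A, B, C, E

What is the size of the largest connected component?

6

Starting from A we can reach A, B, C, D, E, F. That is one component of size 6.
The largest has 6 vertices.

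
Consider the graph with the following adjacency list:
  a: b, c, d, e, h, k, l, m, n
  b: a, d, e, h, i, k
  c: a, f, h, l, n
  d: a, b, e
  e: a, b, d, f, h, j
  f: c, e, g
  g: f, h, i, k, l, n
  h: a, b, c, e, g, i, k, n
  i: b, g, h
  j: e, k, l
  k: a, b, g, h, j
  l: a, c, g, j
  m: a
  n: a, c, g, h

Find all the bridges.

a-m

The edges on the cycle a-c-l-j-k-b-d-a are not bridges since each lies on that cycle.
But removing a-m disconnects a from m — this is a bridge.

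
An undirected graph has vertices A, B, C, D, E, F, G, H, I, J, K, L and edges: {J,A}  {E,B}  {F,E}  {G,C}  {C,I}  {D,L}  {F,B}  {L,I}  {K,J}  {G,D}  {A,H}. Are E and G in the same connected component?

No

The component containing E is {B, E, F}, and G is not in it.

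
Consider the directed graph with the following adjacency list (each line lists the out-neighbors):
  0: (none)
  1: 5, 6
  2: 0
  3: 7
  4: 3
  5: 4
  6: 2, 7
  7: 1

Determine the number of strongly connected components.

3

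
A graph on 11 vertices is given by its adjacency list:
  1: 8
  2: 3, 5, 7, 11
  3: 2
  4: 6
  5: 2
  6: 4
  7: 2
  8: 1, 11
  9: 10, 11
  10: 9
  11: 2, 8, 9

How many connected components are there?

2

Starting from 4 we can reach 4, 6. That is one component of size 2.
Starting from 1 we can reach 1, 2, 3, 5, 7, 8, 9, 10, 11. That is one component of size 9.
Total: 2 components.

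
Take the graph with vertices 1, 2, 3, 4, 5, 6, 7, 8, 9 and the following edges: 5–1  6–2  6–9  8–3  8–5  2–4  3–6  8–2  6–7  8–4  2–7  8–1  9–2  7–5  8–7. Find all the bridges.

none

The edges on the cycle 6-9-2-6 are not bridges since each lies on that cycle.
Every edge lies on some cycle, so there are no bridges.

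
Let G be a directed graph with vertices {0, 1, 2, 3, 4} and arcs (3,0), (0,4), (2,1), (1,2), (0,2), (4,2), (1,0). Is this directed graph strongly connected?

No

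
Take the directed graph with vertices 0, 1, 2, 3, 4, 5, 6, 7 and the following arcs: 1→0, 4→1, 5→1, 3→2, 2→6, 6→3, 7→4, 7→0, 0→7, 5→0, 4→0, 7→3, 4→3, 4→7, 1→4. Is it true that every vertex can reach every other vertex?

No

There is no directed path from 3 to 5, so the graph is not strongly connected.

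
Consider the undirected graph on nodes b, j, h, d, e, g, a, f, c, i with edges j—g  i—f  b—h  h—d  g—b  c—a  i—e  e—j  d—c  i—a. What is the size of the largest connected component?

10

Starting from a we can reach a, b, c, d, e, f, g, h, i, j. That is one component of size 10.
The largest has 10 vertices.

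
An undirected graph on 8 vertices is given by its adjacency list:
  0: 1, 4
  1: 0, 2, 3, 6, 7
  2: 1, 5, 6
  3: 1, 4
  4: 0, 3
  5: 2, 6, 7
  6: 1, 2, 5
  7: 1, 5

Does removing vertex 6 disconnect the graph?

No

Deleting 6 leaves 1 component (was 1) (its neighbors 1, 2, 5 remain connected to each other), so 6 is not a cut vertex.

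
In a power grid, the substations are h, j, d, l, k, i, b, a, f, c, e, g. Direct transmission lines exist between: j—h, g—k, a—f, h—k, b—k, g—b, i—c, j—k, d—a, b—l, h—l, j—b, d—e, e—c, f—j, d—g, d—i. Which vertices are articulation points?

Removing d increases the component count from 1 to 2, so d is a cut vertex.
By contrast removing g leaves 1 component; it is not a cut vertex. No other vertex is a cut vertex either.

d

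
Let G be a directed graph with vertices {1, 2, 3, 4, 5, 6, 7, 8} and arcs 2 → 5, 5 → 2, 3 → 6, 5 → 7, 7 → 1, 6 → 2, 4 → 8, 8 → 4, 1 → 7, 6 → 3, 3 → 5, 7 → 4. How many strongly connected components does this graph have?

4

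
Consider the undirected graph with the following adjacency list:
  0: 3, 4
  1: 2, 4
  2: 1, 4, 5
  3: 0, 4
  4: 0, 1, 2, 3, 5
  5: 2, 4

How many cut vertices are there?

1

Removing 4 increases the component count from 1 to 2, so 4 is a cut vertex.
By contrast removing 1 leaves 1 component; it is not a cut vertex. No other vertex is a cut vertex either.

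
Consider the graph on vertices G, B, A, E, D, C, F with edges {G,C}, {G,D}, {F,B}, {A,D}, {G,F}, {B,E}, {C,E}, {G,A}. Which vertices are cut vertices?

Removing G increases the component count from 1 to 2, so G is a cut vertex.
By contrast removing E leaves 1 component; it is not a cut vertex. No other vertex is a cut vertex either.

G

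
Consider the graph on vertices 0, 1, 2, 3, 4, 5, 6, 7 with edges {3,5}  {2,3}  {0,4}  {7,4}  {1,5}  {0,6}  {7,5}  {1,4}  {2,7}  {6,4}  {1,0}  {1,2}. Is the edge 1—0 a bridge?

After removing 1—0, the path 1-4-0 still connects them, so the edge is not a bridge.

No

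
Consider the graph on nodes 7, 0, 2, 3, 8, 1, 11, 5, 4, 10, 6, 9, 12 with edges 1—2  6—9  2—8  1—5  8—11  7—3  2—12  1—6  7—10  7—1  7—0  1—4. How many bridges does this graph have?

12

removing 7—3 disconnects 7 from 3; removing 1—2 disconnects 1 from 2; removing 5—1 disconnects 5 from 1; removing 0—7 disconnects 0 from 7 — these are bridges.
In total 12 edges are bridges.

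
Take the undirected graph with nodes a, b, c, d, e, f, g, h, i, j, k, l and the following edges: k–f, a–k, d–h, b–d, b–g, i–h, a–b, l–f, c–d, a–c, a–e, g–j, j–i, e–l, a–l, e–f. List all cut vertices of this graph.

a

Removing a increases the component count from 1 to 2, so a is a cut vertex.
By contrast removing e leaves 1 component; it is not a cut vertex. No other vertex is a cut vertex either.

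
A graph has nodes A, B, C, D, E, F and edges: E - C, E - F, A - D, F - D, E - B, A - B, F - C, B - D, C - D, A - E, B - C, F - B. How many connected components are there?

1

Starting from A we can reach A, B, C, D, E, F. That is one component of size 6.
Total: 1 component.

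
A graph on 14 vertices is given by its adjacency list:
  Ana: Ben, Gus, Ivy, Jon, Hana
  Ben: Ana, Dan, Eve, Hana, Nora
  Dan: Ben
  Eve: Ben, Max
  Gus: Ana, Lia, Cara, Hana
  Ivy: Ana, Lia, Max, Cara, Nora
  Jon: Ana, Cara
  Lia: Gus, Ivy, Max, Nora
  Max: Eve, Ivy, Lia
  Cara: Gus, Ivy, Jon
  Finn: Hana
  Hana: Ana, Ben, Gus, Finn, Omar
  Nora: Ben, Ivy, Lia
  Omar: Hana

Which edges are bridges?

Ben-Dan, Finn-Hana, Hana-Omar

The edges on the cycle Nora-Lia-Gus-Hana-Ben-Nora are not bridges since each lies on that cycle.
But removing Hana-Finn disconnects Hana from Finn; removing Dan-Ben disconnects Dan from Ben; removing Hana-Omar disconnects Hana from Omar — these are bridges.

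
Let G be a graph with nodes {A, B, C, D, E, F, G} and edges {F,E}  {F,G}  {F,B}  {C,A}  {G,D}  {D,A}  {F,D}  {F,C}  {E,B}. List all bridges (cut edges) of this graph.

The edges on the cycle F-E-B-F are not bridges since each lies on that cycle.
Every edge lies on some cycle, so there are no bridges.

none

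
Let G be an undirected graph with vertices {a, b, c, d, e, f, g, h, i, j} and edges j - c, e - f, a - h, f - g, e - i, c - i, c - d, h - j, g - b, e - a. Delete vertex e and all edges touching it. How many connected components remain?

2

With e gone, the remaining components are: {b, f, g}; {a, c, d, h, i, j}.
That is 2 components.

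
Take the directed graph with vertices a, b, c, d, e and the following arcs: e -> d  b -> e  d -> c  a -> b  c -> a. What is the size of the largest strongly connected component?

5

{a, b, c, d, e} are all mutually reachable — one SCC of size 5.
The largest has 5 vertices.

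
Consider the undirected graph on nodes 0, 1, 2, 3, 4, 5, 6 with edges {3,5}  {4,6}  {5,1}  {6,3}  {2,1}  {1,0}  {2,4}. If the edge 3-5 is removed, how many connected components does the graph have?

3 and 5 are still connected via 3-6-4-2-1-5, so the component count stays at 1.

1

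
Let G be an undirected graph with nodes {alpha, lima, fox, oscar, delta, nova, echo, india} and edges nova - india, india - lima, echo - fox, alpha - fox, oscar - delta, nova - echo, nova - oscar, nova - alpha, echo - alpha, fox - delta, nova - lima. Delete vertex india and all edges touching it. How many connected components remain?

With india gone, the remaining components are: {fox, echo, lima, nova, alpha, delta, oscar}.
That is 1 component.

1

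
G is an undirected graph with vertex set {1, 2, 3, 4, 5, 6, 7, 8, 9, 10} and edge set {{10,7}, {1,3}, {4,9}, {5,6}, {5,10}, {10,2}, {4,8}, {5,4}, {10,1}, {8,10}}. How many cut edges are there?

6

The edges on the cycle 5-4-8-10-5 are not bridges since each lies on that cycle.
But removing 4—9 disconnects 4 from 9; removing 7—10 disconnects 7 from 10; removing 1—3 disconnects 1 from 3; removing 10—1 disconnects 10 from 1 — these are bridges.
In total 6 edges are bridges.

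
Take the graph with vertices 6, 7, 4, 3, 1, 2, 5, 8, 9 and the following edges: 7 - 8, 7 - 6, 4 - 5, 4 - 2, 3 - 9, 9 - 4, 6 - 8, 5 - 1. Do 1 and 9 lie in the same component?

Yes

From 1 we can reach 1, 2, 3, 4, 5, 9, which includes 9.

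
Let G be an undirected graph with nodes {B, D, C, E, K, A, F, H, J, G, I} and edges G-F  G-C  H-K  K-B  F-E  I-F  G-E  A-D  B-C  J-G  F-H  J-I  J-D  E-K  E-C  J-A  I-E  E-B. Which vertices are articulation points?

J

Removing J increases the component count from 1 to 2, so J is a cut vertex.
By contrast removing B leaves 1 component; it is not a cut vertex. No other vertex is a cut vertex either.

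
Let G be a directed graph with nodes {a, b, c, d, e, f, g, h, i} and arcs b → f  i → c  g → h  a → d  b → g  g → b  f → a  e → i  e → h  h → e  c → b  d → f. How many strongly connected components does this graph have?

{b, c, e, g, h, i} are all mutually reachable — one SCC of size 6.
{a, d, f} are all mutually reachable — one SCC of size 3.
That gives 2 strongly connected components.

2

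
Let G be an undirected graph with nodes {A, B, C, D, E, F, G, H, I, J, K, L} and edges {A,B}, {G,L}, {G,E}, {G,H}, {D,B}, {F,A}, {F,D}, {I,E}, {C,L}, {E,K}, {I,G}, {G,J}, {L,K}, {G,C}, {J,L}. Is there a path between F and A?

Yes

From F we can reach A, B, D, F, which includes A.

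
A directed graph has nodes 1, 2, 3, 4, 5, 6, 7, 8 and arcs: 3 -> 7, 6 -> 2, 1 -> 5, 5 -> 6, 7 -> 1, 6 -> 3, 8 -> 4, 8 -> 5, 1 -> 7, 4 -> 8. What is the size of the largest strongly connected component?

{1, 3, 5, 6, 7} are all mutually reachable — one SCC of size 5.
{4, 8} are all mutually reachable — one SCC of size 2.
{2} is an SCC by itself.
The largest has 5 vertices.

5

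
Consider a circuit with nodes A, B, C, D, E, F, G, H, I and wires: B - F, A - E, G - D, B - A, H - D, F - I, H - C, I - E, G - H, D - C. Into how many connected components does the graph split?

2

Starting from C we can reach C, D, G, H. That is one component of size 4.
Starting from A we can reach A, B, E, F, I. That is one component of size 5.
Total: 2 components.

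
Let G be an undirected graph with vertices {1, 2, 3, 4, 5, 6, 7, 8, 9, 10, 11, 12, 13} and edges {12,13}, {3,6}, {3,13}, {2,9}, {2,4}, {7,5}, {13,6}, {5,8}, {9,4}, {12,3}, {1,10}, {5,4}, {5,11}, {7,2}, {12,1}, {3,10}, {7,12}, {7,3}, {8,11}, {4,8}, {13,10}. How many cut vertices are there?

Removing 7 increases the component count from 1 to 2, so 7 is a cut vertex.
By contrast removing 2 leaves 1 component; it is not a cut vertex. No other vertex is a cut vertex either.

1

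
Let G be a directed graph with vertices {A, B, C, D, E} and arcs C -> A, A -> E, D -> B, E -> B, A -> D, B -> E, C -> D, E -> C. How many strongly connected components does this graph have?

1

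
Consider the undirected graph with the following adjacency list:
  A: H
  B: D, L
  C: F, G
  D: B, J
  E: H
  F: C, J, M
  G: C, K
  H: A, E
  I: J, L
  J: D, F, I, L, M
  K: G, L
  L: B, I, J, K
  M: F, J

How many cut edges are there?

2

The edges on the cycle J-M-F-C-G-K-L-B-D-J are not bridges since each lies on that cycle.
But removing E-H disconnects E from H; removing H-A disconnects H from A — these are bridges.
That makes 2 bridges.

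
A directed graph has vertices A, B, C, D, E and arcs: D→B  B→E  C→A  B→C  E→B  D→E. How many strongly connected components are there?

4

{B, E} are all mutually reachable — one SCC of size 2.
{C} is an SCC by itself.
{A} is an SCC by itself.
{D} is an SCC by itself.
That gives 4 strongly connected components.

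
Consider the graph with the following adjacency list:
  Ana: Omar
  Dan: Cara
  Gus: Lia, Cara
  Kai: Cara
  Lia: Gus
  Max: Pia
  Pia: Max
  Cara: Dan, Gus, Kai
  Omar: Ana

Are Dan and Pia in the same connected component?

No

The component containing Dan is {Dan, Gus, Kai, Lia, Cara}, and Pia is not in it.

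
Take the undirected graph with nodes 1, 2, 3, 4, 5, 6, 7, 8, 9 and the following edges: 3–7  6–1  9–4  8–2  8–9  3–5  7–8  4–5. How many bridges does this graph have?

2

The edges on the cycle 3-7-8-9-4-5-3 are not bridges since each lies on that cycle.
But removing 1–6 disconnects 1 from 6; removing 8–2 disconnects 8 from 2 — these are bridges.
That makes 2 bridges.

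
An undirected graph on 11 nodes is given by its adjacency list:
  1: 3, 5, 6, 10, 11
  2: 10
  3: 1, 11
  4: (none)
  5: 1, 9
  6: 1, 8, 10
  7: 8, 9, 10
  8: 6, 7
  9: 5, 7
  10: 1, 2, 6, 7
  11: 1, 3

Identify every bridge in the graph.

10-2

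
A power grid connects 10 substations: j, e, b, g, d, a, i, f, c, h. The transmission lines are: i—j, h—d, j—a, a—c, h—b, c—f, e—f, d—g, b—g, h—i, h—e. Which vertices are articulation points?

Removing h increases the component count from 1 to 2, so h is a cut vertex.
By contrast removing g leaves 1 component; it is not a cut vertex. No other vertex is a cut vertex either.

h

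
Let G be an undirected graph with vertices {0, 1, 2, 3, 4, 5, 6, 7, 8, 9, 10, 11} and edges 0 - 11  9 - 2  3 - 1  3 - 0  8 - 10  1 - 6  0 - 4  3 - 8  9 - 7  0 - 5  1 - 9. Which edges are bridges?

removing 3 - 1 disconnects 3 from 1; removing 7 - 9 disconnects 7 from 9; removing 1 - 9 disconnects 1 from 9; removing 3 - 0 disconnects 3 from 0 — these are bridges.
In total 11 edges are bridges.

0-11, 0-3, 0-4, 0-5, 1-3, 1-6, 1-9, 10-8, 2-9, 3-8, 7-9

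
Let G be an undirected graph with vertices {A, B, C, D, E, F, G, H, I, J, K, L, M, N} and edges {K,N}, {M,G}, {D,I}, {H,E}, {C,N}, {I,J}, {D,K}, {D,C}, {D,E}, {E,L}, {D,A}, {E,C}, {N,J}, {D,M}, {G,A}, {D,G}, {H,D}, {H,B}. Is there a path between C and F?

No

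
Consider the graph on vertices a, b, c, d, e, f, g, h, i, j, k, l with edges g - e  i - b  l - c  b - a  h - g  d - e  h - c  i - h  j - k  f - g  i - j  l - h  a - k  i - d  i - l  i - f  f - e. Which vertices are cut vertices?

i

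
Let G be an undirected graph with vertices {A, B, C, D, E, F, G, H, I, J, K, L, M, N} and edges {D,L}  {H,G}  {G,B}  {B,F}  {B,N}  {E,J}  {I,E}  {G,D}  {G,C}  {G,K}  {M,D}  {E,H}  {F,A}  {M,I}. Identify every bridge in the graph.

The edges on the cycle M-I-E-H-G-D-M are not bridges since each lies on that cycle.
But removing G—C disconnects G from C; removing B—N disconnects B from N; removing F—A disconnects F from A; removing B—F disconnects B from F — these are bridges.
In total 8 edges are bridges.

A-F, B-F, B-G, B-N, C-G, D-L, E-J, G-K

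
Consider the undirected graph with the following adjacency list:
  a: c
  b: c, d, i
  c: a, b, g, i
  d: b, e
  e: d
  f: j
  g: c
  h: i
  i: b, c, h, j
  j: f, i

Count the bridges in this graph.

7

The edges on the cycle c-b-i-c are not bridges since each lies on that cycle.
But removing d-e disconnects d from e; removing c-a disconnects c from a; removing f-j disconnects f from j; removing i-h disconnects i from h — these are bridges.
In total 7 edges are bridges.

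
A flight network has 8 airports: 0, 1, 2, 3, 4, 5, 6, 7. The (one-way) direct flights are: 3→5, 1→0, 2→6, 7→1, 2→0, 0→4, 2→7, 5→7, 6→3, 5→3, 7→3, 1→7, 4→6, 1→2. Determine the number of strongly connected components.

1

{0, 1, 2, 3, 4, 5, 6, 7} are all mutually reachable — one SCC of size 8.
That gives 1 strongly connected component.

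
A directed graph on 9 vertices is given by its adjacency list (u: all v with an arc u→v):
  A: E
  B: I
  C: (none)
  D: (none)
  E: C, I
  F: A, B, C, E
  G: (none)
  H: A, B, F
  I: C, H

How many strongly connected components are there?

{A, B, E, F, H, I} are all mutually reachable — one SCC of size 6.
{C} is an SCC by itself.
{G} is an SCC by itself.
{D} is an SCC by itself.
That gives 4 strongly connected components.

4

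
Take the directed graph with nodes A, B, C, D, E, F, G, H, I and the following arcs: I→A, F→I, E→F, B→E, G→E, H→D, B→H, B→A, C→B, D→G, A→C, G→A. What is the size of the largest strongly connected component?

9

{A, B, C, D, E, F, G, H, I} are all mutually reachable — one SCC of size 9.
The largest has 9 vertices.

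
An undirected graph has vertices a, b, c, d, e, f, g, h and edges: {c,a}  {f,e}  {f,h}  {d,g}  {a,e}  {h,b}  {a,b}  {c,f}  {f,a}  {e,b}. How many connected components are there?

2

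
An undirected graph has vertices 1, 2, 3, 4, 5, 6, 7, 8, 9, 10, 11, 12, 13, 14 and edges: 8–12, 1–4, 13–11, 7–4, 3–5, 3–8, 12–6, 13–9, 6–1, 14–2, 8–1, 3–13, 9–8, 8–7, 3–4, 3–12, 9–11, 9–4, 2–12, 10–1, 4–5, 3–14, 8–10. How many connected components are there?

Starting from 1 we can reach 1, 2, 3, 4, 5, 6, 7, 8, 9, 10, 11, 12, 13, 14. That is one component of size 14.
Total: 1 component.

1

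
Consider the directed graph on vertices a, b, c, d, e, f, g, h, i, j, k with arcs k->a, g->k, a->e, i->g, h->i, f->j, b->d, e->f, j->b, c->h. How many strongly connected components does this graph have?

11

{f} is an SCC by itself.
{b} is an SCC by itself.
{j} is an SCC by itself.
{e} is an SCC by itself.
{a} is an SCC by itself.
(and 6 more singleton SCCs)
That gives 11 strongly connected components.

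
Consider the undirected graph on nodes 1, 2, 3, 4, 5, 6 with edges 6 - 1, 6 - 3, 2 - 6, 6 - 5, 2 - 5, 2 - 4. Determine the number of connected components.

1

Starting from 1 we can reach 1, 2, 3, 4, 5, 6. That is one component of size 6.
Total: 1 component.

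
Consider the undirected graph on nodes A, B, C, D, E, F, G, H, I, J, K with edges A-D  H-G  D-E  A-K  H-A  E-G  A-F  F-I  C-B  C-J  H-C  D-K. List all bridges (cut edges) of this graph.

The edges on the cycle H-A-D-E-G-H are not bridges since each lies on that cycle.
But removing C-J disconnects C from J; removing C-H disconnects C from H; removing F-I disconnects F from I; removing F-A disconnects F from A — these are bridges.
In total 5 edges are bridges.

A-F, B-C, C-H, C-J, F-I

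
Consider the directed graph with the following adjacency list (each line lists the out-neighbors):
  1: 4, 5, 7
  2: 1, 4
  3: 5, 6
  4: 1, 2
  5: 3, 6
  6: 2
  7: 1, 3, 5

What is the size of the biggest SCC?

{1, 2, 3, 4, 5, 6, 7} are all mutually reachable — one SCC of size 7.
The largest has 7 vertices.

7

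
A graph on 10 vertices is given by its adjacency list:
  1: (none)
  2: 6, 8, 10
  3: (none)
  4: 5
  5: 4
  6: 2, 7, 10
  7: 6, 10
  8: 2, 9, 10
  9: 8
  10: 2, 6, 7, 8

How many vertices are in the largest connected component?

6

3 is isolated — a component by itself.
1 is isolated — a component by itself.
Starting from 4 we can reach 4, 5. That is one component of size 2.
Starting from 2 we can reach 2, 6, 7, 8, 9, 10. That is one component of size 6.
The largest has 6 vertices.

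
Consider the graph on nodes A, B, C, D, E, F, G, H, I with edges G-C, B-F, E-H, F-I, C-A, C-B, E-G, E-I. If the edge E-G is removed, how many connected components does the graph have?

2

E and G are still connected via E-I-F-B-C-G, so the component count stays at 2.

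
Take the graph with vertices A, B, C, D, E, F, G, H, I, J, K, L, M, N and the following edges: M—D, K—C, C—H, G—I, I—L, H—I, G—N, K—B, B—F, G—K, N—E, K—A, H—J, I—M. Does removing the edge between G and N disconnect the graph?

Yes

Removing G—N leaves no path between G and N: the component count goes from 1 to 2. So it is a bridge.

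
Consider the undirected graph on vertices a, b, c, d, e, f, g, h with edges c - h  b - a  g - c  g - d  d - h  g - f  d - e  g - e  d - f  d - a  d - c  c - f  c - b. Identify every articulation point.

none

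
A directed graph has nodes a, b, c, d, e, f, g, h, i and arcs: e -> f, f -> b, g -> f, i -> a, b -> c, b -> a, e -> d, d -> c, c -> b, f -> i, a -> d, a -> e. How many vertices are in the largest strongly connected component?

7

{a, b, c, d, e, f, i} are all mutually reachable — one SCC of size 7.
{g} is an SCC by itself.
{h} is an SCC by itself.
The largest has 7 vertices.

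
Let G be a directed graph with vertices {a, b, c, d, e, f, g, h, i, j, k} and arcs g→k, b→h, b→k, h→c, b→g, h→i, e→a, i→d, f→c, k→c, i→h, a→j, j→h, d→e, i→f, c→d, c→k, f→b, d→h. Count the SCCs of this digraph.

{a, b, c, d, e, f, g, h, i, j, k} are all mutually reachable — one SCC of size 11.
That gives 1 strongly connected component.

1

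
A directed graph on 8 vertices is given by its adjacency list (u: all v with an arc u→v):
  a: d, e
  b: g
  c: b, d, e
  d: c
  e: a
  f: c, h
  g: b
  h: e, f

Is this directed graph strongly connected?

There is no directed path from a to f, so the graph is not strongly connected.

No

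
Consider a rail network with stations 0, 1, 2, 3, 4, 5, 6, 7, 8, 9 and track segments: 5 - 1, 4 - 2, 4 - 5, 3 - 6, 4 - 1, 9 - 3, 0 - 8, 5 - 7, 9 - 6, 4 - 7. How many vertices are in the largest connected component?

5

Starting from 0 we can reach 0, 8. That is one component of size 2.
Starting from 3 we can reach 3, 6, 9. That is one component of size 3.
Starting from 1 we can reach 1, 2, 4, 5, 7. That is one component of size 5.
The largest has 5 vertices.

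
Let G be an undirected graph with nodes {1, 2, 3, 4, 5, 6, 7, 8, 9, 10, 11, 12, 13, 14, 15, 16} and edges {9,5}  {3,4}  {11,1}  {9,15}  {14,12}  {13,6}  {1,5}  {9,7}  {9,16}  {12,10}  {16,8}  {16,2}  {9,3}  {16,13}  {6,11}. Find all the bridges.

10-12, 12-14, 15-9, 16-2, 16-8, 3-4, 3-9, 7-9

The edges on the cycle 9-16-13-6-11-1-5-9 are not bridges since each lies on that cycle.
But removing 16—8 disconnects 16 from 8; removing 9—3 disconnects 9 from 3; removing 16—2 disconnects 16 from 2; removing 14—12 disconnects 14 from 12 — these are bridges.
In total 8 edges are bridges.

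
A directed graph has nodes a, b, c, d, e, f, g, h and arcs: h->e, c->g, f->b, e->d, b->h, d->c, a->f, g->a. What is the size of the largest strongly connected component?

8

{a, b, c, d, e, f, g, h} are all mutually reachable — one SCC of size 8.
The largest has 8 vertices.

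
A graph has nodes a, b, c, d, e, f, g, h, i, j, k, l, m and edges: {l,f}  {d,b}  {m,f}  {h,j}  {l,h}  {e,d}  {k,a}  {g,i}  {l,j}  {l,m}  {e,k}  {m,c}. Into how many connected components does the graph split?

3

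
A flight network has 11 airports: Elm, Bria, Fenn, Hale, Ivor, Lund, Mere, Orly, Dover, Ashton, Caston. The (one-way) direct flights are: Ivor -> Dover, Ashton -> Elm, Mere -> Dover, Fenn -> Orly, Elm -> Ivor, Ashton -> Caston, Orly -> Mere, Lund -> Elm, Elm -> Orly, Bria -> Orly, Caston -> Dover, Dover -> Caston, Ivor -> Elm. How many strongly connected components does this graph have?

9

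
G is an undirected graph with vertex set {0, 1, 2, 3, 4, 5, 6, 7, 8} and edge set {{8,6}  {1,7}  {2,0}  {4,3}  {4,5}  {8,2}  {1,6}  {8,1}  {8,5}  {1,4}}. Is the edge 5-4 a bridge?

After removing 5-4, the path 5-8-1-4 still connects them, so the edge is not a bridge.

No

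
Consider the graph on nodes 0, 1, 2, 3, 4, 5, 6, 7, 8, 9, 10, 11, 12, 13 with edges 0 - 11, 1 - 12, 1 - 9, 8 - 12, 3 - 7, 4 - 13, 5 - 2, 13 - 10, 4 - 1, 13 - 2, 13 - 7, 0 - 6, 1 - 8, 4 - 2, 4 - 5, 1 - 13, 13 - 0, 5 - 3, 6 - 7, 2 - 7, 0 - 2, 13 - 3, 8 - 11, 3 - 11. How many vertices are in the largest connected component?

Starting from 0 we can reach 0, 1, 2, 3, 4, 5, 6, 7, 8, 9, 10, 11, 12, 13. That is one component of size 14.
The largest has 14 vertices.

14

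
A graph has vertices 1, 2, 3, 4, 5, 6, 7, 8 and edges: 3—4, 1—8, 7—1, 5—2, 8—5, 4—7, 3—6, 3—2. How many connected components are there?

Starting from 1 we can reach 1, 2, 3, 4, 5, 6, 7, 8. That is one component of size 8.
Total: 1 component.

1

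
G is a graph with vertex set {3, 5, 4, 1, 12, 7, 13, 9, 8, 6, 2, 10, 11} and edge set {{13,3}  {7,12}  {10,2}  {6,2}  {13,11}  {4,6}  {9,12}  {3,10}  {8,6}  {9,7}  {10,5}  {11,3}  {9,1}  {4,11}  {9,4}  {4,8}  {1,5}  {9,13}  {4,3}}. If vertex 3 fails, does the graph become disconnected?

Deleting 3 leaves 1 component (was 1) (its neighbors 4, 10, 11, 13 remain connected to each other), so 3 is not a cut vertex.

No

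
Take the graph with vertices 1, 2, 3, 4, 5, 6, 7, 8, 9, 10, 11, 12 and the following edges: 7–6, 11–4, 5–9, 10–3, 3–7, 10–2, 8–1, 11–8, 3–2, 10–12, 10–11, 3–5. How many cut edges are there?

9

The edges on the cycle 10-3-2-10 are not bridges since each lies on that cycle.
But removing 1–8 disconnects 1 from 8; removing 11–8 disconnects 11 from 8; removing 7–6 disconnects 7 from 6; removing 9–5 disconnects 9 from 5 — these are bridges.
In total 9 edges are bridges.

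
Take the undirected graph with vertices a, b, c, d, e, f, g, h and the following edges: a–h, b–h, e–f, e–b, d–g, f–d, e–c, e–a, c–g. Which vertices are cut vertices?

Removing e increases the component count from 1 to 2, so e is a cut vertex.
By contrast removing a leaves 1 component; it is not a cut vertex. No other vertex is a cut vertex either.

e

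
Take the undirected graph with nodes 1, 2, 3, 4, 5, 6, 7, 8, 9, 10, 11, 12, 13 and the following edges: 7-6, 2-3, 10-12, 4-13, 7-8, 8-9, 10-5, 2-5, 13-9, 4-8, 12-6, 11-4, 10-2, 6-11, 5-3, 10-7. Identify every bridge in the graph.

none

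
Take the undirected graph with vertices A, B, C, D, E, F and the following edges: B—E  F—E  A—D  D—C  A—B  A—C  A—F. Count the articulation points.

1

Removing A increases the component count from 1 to 2, so A is a cut vertex.
By contrast removing C leaves 1 component; it is not a cut vertex. No other vertex is a cut vertex either.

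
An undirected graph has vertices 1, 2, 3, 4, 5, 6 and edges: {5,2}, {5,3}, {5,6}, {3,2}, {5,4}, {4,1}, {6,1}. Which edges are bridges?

The edges on the cycle 5-3-2-5 are not bridges since each lies on that cycle.
Every edge lies on some cycle, so there are no bridges.

none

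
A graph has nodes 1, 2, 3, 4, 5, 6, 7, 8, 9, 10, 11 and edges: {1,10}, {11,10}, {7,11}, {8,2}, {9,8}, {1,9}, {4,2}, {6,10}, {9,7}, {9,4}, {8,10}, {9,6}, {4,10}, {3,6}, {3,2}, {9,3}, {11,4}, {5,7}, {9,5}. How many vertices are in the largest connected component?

Starting from 1 we can reach 1, 2, 3, 4, 5, 6, 7, 8, 9, 10, 11. That is one component of size 11.
The largest has 11 vertices.

11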